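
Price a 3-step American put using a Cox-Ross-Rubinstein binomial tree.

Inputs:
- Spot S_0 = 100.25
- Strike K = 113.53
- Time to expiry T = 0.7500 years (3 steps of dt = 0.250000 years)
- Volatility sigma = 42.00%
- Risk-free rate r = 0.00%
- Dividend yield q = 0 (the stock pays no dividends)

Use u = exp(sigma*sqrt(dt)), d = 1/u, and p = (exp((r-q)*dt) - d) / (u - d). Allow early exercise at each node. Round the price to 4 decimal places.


dt = T/N = 0.250000
u = exp(sigma*sqrt(dt)) = 1.233678; d = 1/u = 0.810584
p = (exp((r-q)*dt) - d) / (u - d) = 0.447692
Discount per step: exp(-r*dt) = 1.000000
Stock lattice S(k, i) with i counting down-moves:
  k=0: S(0,0) = 100.2500
  k=1: S(1,0) = 123.6762; S(1,1) = 81.2611
  k=2: S(2,0) = 152.5766; S(2,1) = 100.2500; S(2,2) = 65.8689
  k=3: S(3,0) = 188.2305; S(3,1) = 123.6762; S(3,2) = 81.2611; S(3,3) = 53.3923
Terminal payoffs V(N, i) = max(K - S_T, 0):
  V(3,0) = 0.000000; V(3,1) = 0.000000; V(3,2) = 32.268929; V(3,3) = 60.137672
Backward induction: V(k, i) = exp(-r*dt) * [p * V(k+1, i) + (1-p) * V(k+1, i+1)]; then take max(V_cont, immediate exercise) for American.
  V(2,0) = exp(-r*dt) * [p*0.000000 + (1-p)*0.000000] = 0.000000; exercise = 0.000000; V(2,0) = max -> 0.000000
  V(2,1) = exp(-r*dt) * [p*0.000000 + (1-p)*32.268929] = 17.822385; exercise = 13.280000; V(2,1) = max -> 17.822385
  V(2,2) = exp(-r*dt) * [p*32.268929 + (1-p)*60.137672] = 47.661056; exercise = 47.661056; V(2,2) = max -> 47.661056
  V(1,0) = exp(-r*dt) * [p*0.000000 + (1-p)*17.822385] = 9.843444; exercise = 0.000000; V(1,0) = max -> 9.843444
  V(1,1) = exp(-r*dt) * [p*17.822385 + (1-p)*47.661056] = 34.302519; exercise = 32.268929; V(1,1) = max -> 34.302519
  V(0,0) = exp(-r*dt) * [p*9.843444 + (1-p)*34.302519] = 23.352385; exercise = 13.280000; V(0,0) = max -> 23.352385

Answer: Price = V(0,0) = 23.3524


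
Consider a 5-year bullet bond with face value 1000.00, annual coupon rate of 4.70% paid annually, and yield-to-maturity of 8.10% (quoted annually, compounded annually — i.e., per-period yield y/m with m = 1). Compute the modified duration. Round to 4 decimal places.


Coupon per period c = face * coupon_rate / m = 47.000000
Periods per year m = 1; per-period yield y/m = 0.081000
Number of cashflows N = 5
Cashflows (t years, CF_t, discount factor 1/(1+y/m)^(m*t), PV):
  t = 1.0000: CF_t = 47.000000, DF = 0.925069, PV = 43.478261
  t = 2.0000: CF_t = 47.000000, DF = 0.855753, PV = 40.220408
  t = 3.0000: CF_t = 47.000000, DF = 0.791631, PV = 37.206668
  t = 4.0000: CF_t = 47.000000, DF = 0.732314, PV = 34.418749
  t = 5.0000: CF_t = 1047.000000, DF = 0.677441, PV = 709.280813
Price P = sum_t PV_t = 864.604899
First compute Macaulay numerator sum_t t * PV_t:
  t * PV_t at t = 1.0000: 43.478261
  t * PV_t at t = 2.0000: 80.440816
  t * PV_t at t = 3.0000: 111.620003
  t * PV_t at t = 4.0000: 137.674996
  t * PV_t at t = 5.0000: 3546.404066
Macaulay duration D = 3919.618142 / 864.604899 = 4.533421
Modified duration = D / (1 + y/m) = 4.533421 / (1 + 0.081000) = 4.193729

Answer: Modified duration = 4.1937


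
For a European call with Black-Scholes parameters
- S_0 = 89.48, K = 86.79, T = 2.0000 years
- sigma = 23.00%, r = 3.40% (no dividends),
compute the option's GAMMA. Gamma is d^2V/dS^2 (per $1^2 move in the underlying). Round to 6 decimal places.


d1 = 0.4655336765; d2 = 0.1402645571
phi(d1) = 0.3579724198; exp(-qT) = 1.0000000000; exp(-rT) = 0.9342604736
Gamma = exp(-qT) * phi(d1) / (S * sigma * sqrt(T)) = 1.0000000000 * 0.3579724198 / (89.4800 * 0.2300 * 1.4142135624) = 0.012299

Answer: Gamma = 0.012299


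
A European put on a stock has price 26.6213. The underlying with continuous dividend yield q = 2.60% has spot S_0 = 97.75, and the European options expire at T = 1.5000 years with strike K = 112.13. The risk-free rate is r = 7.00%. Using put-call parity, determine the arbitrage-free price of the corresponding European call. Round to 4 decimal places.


Put-call parity: C - P = S_0 * exp(-qT) - K * exp(-rT).
S_0 * exp(-qT) = 97.7500 * 0.96175071 = 94.01113182
K * exp(-rT) = 112.1300 * 0.90032452 = 100.95338872
C = P + S*exp(-qT) - K*exp(-rT)
C = 26.6213 + 94.01113182 - 100.95338872 = 19.6790

Answer: Call price = 19.6790


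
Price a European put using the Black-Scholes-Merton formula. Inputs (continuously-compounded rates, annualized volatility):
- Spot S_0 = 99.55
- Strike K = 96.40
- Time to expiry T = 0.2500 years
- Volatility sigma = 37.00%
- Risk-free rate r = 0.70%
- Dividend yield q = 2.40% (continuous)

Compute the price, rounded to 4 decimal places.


d1 = (ln(S/K) + (r - q + 0.5*sigma^2) * T) / (sigma * sqrt(T)) = 0.24333151
d2 = d1 - sigma * sqrt(T) = 0.05833151
exp(-rT) = 0.99825153; exp(-qT) = 0.99401796
P = K * exp(-rT) * N(-d2) - S_0 * exp(-qT) * N(-d1)
N(-d1) = 0.40387430; N(-d2) = 0.47674229
P = 96.4000 * 0.99825153 * 0.47674229 - 99.5500 * 0.99401796 * 0.40387430 = 5.9124

Answer: Price = 5.9124


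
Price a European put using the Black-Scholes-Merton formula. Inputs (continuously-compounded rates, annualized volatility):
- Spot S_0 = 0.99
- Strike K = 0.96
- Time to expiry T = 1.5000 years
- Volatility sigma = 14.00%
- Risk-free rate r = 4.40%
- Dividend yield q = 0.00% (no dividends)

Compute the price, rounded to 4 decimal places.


d1 = (ln(S/K) + (r - q + 0.5*sigma^2) * T) / (sigma * sqrt(T)) = 0.65011592
d2 = d1 - sigma * sqrt(T) = 0.47865163
exp(-rT) = 0.93613086; exp(-qT) = 1.00000000
P = K * exp(-rT) * N(-d2) - S_0 * exp(-qT) * N(-d1)
N(-d1) = 0.25780867; N(-d2) = 0.31609324
P = 0.9600 * 0.93613086 * 0.31609324 - 0.9900 * 1.00000000 * 0.25780867 = 0.0288

Answer: Price = 0.0288


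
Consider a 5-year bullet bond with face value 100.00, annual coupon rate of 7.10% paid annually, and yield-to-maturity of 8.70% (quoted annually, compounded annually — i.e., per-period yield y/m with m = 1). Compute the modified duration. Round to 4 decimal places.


Coupon per period c = face * coupon_rate / m = 7.100000
Periods per year m = 1; per-period yield y/m = 0.087000
Number of cashflows N = 5
Cashflows (t years, CF_t, discount factor 1/(1+y/m)^(m*t), PV):
  t = 1.0000: CF_t = 7.100000, DF = 0.919963, PV = 6.531739
  t = 2.0000: CF_t = 7.100000, DF = 0.846332, PV = 6.008959
  t = 3.0000: CF_t = 7.100000, DF = 0.778595, PV = 5.528021
  t = 4.0000: CF_t = 7.100000, DF = 0.716278, PV = 5.085576
  t = 5.0000: CF_t = 107.100000, DF = 0.658950, PV = 70.573515
Price P = sum_t PV_t = 93.727811
First compute Macaulay numerator sum_t t * PV_t:
  t * PV_t at t = 1.0000: 6.531739
  t * PV_t at t = 2.0000: 12.017919
  t * PV_t at t = 3.0000: 16.584064
  t * PV_t at t = 4.0000: 20.342305
  t * PV_t at t = 5.0000: 352.867577
Macaulay duration D = 408.343603 / 93.727811 = 4.356696
Modified duration = D / (1 + y/m) = 4.356696 / (1 + 0.087000) = 4.008000

Answer: Modified duration = 4.0080


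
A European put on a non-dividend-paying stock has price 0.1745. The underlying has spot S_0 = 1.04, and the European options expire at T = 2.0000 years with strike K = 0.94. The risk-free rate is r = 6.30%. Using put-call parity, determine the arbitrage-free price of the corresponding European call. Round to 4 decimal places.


Answer: Call price = 0.3858

Derivation:
Put-call parity: C - P = S_0 * exp(-qT) - K * exp(-rT).
S_0 * exp(-qT) = 1.0400 * 1.00000000 = 1.04000000
K * exp(-rT) = 0.9400 * 0.88161485 = 0.82871796
C = P + S*exp(-qT) - K*exp(-rT)
C = 0.1745 + 1.04000000 - 0.82871796 = 0.3858


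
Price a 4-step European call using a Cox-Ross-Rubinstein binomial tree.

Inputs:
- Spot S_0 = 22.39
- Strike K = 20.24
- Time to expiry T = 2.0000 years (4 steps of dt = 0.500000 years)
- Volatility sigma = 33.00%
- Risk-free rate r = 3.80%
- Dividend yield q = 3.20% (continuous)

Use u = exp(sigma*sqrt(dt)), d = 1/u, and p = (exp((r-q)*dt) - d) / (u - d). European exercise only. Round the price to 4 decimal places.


dt = T/N = 0.500000
u = exp(sigma*sqrt(dt)) = 1.262817; d = 1/u = 0.791880
p = (exp((r-q)*dt) - d) / (u - d) = 0.448307
Discount per step: exp(-r*dt) = 0.981179
Stock lattice S(k, i) with i counting down-moves:
  k=0: S(0,0) = 22.3900
  k=1: S(1,0) = 28.2745; S(1,1) = 17.7302
  k=2: S(2,0) = 35.7055; S(2,1) = 22.3900; S(2,2) = 14.0402
  k=3: S(3,0) = 45.0895; S(3,1) = 28.2745; S(3,2) = 17.7302; S(3,3) = 11.1181
  k=4: S(4,0) = 56.9398; S(4,1) = 35.7055; S(4,2) = 22.3900; S(4,3) = 14.0402; S(4,4) = 8.8042
Terminal payoffs V(N, i) = max(S_T - K, 0):
  V(4,0) = 36.699846; V(4,1) = 15.465506; V(4,2) = 2.150000; V(4,3) = 0.000000; V(4,4) = 0.000000
Backward induction: V(k, i) = exp(-r*dt) * [p * V(k+1, i) + (1-p) * V(k+1, i+1)].
  V(3,0) = exp(-r*dt) * [p*36.699846 + (1-p)*15.465506] = 24.514771
  V(3,1) = exp(-r*dt) * [p*15.465506 + (1-p)*2.150000] = 7.966619
  V(3,2) = exp(-r*dt) * [p*2.150000 + (1-p)*0.000000] = 0.945719
  V(3,3) = exp(-r*dt) * [p*0.000000 + (1-p)*0.000000] = 0.000000
  V(2,0) = exp(-r*dt) * [p*24.514771 + (1-p)*7.966619] = 15.095708
  V(2,1) = exp(-r*dt) * [p*7.966619 + (1-p)*0.945719] = 4.016199
  V(2,2) = exp(-r*dt) * [p*0.945719 + (1-p)*0.000000] = 0.415993
  V(1,0) = exp(-r*dt) * [p*15.095708 + (1-p)*4.016199] = 8.814148
  V(1,1) = exp(-r*dt) * [p*4.016199 + (1-p)*0.415993] = 1.991784
  V(0,0) = exp(-r*dt) * [p*8.814148 + (1-p)*1.991784] = 4.955246

Answer: Price = V(0,0) = 4.9552


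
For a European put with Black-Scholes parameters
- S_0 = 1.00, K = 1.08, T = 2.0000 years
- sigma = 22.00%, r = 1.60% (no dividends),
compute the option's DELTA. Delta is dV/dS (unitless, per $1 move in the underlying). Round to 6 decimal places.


d1 = 0.0110532324; d2 = -0.3000737513
phi(d1) = 0.3989179110; exp(-qT) = 1.0000000000; exp(-rT) = 0.9685065821
N(-d1) = 0.4955904880
Delta = -exp(-qT) * N(-d1) = -1.0000000000 * 0.4955904880 = -0.495590

Answer: Delta = -0.495590


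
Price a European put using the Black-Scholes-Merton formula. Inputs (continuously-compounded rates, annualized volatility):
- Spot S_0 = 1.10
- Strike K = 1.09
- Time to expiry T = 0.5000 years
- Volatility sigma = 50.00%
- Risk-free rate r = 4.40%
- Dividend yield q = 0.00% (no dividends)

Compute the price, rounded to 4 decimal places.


d1 = (ln(S/K) + (r - q + 0.5*sigma^2) * T) / (sigma * sqrt(T)) = 0.26483266
d2 = d1 - sigma * sqrt(T) = -0.08872073
exp(-rT) = 0.97824024; exp(-qT) = 1.00000000
P = K * exp(-rT) * N(-d2) - S_0 * exp(-qT) * N(-d1)
N(-d1) = 0.39556919; N(-d2) = 0.53534807
P = 1.0900 * 0.97824024 * 0.53534807 - 1.1000 * 1.00000000 * 0.39556919 = 0.1357

Answer: Price = 0.1357


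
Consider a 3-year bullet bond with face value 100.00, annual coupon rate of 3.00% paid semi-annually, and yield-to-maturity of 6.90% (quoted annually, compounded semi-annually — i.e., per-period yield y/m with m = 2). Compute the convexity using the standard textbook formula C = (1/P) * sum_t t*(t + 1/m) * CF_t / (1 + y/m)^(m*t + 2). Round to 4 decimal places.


Answer: Convexity = 9.3078

Derivation:
Coupon per period c = face * coupon_rate / m = 1.500000
Periods per year m = 2; per-period yield y/m = 0.034500
Number of cashflows N = 6
Cashflows (t years, CF_t, discount factor 1/(1+y/m)^(m*t), PV):
  t = 0.5000: CF_t = 1.500000, DF = 0.966651, PV = 1.449976
  t = 1.0000: CF_t = 1.500000, DF = 0.934413, PV = 1.401620
  t = 1.5000: CF_t = 1.500000, DF = 0.903251, PV = 1.354877
  t = 2.0000: CF_t = 1.500000, DF = 0.873128, PV = 1.309692
  t = 2.5000: CF_t = 1.500000, DF = 0.844010, PV = 1.266015
  t = 3.0000: CF_t = 101.500000, DF = 0.815863, PV = 82.810055
Price P = sum_t PV_t = 89.592234
Convexity numerator sum_t t*(t + 1/m) * CF_t / (1+y/m)^(m*t + 2):
  t = 0.5000: term = 0.677438
  t = 1.0000: term = 1.964538
  t = 1.5000: term = 3.798044
  t = 2.0000: term = 6.118970
  t = 2.5000: term = 8.872358
  t = 3.0000: term = 812.477572
Convexity = (1/P) * sum = 833.908921 / 89.592234 = 9.307826


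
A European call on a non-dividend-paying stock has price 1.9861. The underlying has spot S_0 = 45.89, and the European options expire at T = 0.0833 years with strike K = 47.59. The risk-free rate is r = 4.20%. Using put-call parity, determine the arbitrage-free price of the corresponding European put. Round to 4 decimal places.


Answer: Put price = 3.5199

Derivation:
Put-call parity: C - P = S_0 * exp(-qT) - K * exp(-rT).
S_0 * exp(-qT) = 45.8900 * 1.00000000 = 45.89000000
K * exp(-rT) = 47.5900 * 0.99650751 = 47.42379254
P = C - S*exp(-qT) + K*exp(-rT)
P = 1.9861 - 45.89000000 + 47.42379254 = 3.5199


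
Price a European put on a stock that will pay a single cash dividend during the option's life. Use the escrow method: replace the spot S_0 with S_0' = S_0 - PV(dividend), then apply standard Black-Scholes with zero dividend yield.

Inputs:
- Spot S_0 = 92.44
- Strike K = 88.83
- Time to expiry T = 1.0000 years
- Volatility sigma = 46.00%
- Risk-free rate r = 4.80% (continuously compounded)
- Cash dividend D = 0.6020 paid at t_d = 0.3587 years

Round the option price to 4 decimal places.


Answer: Price = 12.7103

Derivation:
PV(D) = D * exp(-r * t_d) = 0.6020 * 0.98292978 = 0.59172373
S_0' = S_0 - PV(D) = 92.4400 - 0.59172373 = 91.84827627
d1 = (ln(S_0'/K) + (r + sigma^2/2)*T) / (sigma*sqrt(T)) = 0.40698612
d2 = d1 - sigma*sqrt(T) = -0.05301388
exp(-rT) = 0.95313379
N(-d1) = 0.34200909; N(-d2) = 0.52113958
P = K * exp(-rT) * N(-d2) - S_0' * N(-d1) = 88.8300 * 0.95313379 * 0.52113958 - 91.84827627 * 0.34200909 = 12.7103


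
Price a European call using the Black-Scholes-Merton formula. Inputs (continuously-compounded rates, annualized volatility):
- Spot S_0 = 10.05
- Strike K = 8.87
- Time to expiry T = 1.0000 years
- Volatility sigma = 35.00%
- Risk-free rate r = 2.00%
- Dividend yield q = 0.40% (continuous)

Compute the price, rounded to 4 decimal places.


d1 = (ln(S/K) + (r - q + 0.5*sigma^2) * T) / (sigma * sqrt(T)) = 0.57756525
d2 = d1 - sigma * sqrt(T) = 0.22756525
exp(-rT) = 0.98019867; exp(-qT) = 0.99600799
C = S_0 * exp(-qT) * N(d1) - K * exp(-rT) * N(d2)
N(d1) = 0.71822116; N(d2) = 0.59000788
C = 10.0500 * 0.99600799 * 0.71822116 - 8.8700 * 0.98019867 * 0.59000788 = 2.0596

Answer: Price = 2.0596


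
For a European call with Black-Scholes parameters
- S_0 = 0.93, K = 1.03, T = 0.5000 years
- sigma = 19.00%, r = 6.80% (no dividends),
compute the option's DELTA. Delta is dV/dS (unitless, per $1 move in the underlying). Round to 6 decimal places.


d1 = -0.4399283081; d2 = -0.5742785965
phi(d1) = 0.3621463050; exp(-qT) = 1.0000000000; exp(-rT) = 0.9665715046
N(d1) = 0.3299945162
Delta = exp(-qT) * N(d1) = 1.0000000000 * 0.3299945162 = 0.329995

Answer: Delta = 0.329995


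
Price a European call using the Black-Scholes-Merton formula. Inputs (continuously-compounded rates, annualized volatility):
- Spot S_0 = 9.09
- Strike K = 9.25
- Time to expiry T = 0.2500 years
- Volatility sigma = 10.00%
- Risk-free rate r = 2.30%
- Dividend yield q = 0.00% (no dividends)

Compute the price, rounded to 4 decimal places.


Answer: Price = 0.1339

Derivation:
d1 = (ln(S/K) + (r - q + 0.5*sigma^2) * T) / (sigma * sqrt(T)) = -0.20897287
d2 = d1 - sigma * sqrt(T) = -0.25897287
exp(-rT) = 0.99426650; exp(-qT) = 1.00000000
C = S_0 * exp(-qT) * N(d1) - K * exp(-rT) * N(d2)
N(d1) = 0.41723471; N(d2) = 0.39782809
C = 9.0900 * 1.00000000 * 0.41723471 - 9.2500 * 0.99426650 * 0.39782809 = 0.1339


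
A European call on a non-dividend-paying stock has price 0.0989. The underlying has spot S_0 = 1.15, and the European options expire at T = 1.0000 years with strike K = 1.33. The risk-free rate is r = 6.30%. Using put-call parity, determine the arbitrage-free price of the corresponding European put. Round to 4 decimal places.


Put-call parity: C - P = S_0 * exp(-qT) - K * exp(-rT).
S_0 * exp(-qT) = 1.1500 * 1.00000000 = 1.15000000
K * exp(-rT) = 1.3300 * 0.93894347 = 1.24879482
P = C - S*exp(-qT) + K*exp(-rT)
P = 0.0989 - 1.15000000 + 1.24879482 = 0.1977

Answer: Put price = 0.1977


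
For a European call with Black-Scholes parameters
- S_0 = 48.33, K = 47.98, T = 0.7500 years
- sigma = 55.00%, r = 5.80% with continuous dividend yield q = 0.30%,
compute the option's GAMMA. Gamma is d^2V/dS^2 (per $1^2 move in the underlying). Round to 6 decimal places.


Answer: Gamma = 0.016320

Derivation:
d1 = 0.3400188488; d2 = -0.1362951233
phi(d1) = 0.3765347487; exp(-qT) = 0.9977525294; exp(-rT) = 0.9574325541
Gamma = exp(-qT) * phi(d1) / (S * sigma * sqrt(T)) = 0.9977525294 * 0.3765347487 / (48.3300 * 0.5500 * 0.8660254038) = 0.016320


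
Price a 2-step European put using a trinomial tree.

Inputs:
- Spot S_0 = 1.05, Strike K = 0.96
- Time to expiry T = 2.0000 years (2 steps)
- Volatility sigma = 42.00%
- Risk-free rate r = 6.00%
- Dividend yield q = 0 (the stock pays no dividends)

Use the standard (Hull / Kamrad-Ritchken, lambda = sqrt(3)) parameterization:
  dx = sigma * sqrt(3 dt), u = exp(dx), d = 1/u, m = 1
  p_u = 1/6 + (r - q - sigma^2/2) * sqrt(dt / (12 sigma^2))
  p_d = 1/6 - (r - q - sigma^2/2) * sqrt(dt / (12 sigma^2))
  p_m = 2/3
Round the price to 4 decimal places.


Answer: Price = V(0,0) = 0.1216

Derivation:
dt = T/N = 1.000000; dx = sigma*sqrt(3*dt) = 0.727461
u = exp(dx) = 2.069819; d = 1/u = 0.483134
p_u = 0.147284, p_m = 0.666667, p_d = 0.186049
Discount per step: exp(-r*dt) = 0.941765
Stock lattice S(k, j) with j the centered position index:
  k=0: S(0,+0) = 1.0500
  k=1: S(1,-1) = 0.5073; S(1,+0) = 1.0500; S(1,+1) = 2.1733
  k=2: S(2,-2) = 0.2451; S(2,-1) = 0.5073; S(2,+0) = 1.0500; S(2,+1) = 2.1733; S(2,+2) = 4.4984
Terminal payoffs V(N, j) = max(K - S_T, 0):
  V(2,-2) = 0.714911; V(2,-1) = 0.452709; V(2,+0) = 0.000000; V(2,+1) = 0.000000; V(2,+2) = 0.000000
Backward induction: V(k, j) = exp(-r*dt) * [p_u * V(k+1, j+1) + p_m * V(k+1, j) + p_d * V(k+1, j-1)]
  V(1,-1) = exp(-r*dt) * [p_u*0.000000 + p_m*0.452709 + p_d*0.714911] = 0.409493
  V(1,+0) = exp(-r*dt) * [p_u*0.000000 + p_m*0.000000 + p_d*0.452709] = 0.079321
  V(1,+1) = exp(-r*dt) * [p_u*0.000000 + p_m*0.000000 + p_d*0.000000] = 0.000000
  V(0,+0) = exp(-r*dt) * [p_u*0.000000 + p_m*0.079321 + p_d*0.409493] = 0.121550


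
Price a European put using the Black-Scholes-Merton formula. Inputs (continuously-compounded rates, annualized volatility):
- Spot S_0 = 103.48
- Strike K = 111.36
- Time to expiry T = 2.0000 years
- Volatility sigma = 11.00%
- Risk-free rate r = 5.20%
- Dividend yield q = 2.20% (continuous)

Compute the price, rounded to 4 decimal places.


d1 = (ln(S/K) + (r - q + 0.5*sigma^2) * T) / (sigma * sqrt(T)) = -0.00829140
d2 = d1 - sigma * sqrt(T) = -0.16385489
exp(-rT) = 0.90122530; exp(-qT) = 0.95695396
P = K * exp(-rT) * N(-d2) - S_0 * exp(-qT) * N(-d1)
N(-d1) = 0.50330775; N(-d2) = 0.56507731
P = 111.3600 * 0.90122530 * 0.56507731 - 103.4800 * 0.95695396 * 0.50330775 = 6.8711

Answer: Price = 6.8711


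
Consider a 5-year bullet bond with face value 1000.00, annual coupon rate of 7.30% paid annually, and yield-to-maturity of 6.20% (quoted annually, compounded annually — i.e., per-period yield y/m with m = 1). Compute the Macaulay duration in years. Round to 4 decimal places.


Coupon per period c = face * coupon_rate / m = 73.000000
Periods per year m = 1; per-period yield y/m = 0.062000
Number of cashflows N = 5
Cashflows (t years, CF_t, discount factor 1/(1+y/m)^(m*t), PV):
  t = 1.0000: CF_t = 73.000000, DF = 0.941620, PV = 68.738230
  t = 2.0000: CF_t = 73.000000, DF = 0.886647, PV = 64.725263
  t = 3.0000: CF_t = 73.000000, DF = 0.834885, PV = 60.946576
  t = 4.0000: CF_t = 73.000000, DF = 0.786144, PV = 57.388489
  t = 5.0000: CF_t = 1073.000000, DF = 0.740248, PV = 794.286421
Price P = sum_t PV_t = 1046.084980
Macaulay numerator sum_t t * PV_t:
  t * PV_t at t = 1.0000: 68.738230
  t * PV_t at t = 2.0000: 129.450527
  t * PV_t at t = 3.0000: 182.839727
  t * PV_t at t = 4.0000: 229.553958
  t * PV_t at t = 5.0000: 3971.432107
Macaulay duration D = (sum_t t * PV_t) / P = 4582.014549 / 1046.084980 = 4.380155

Answer: Macaulay duration = 4.3802 years


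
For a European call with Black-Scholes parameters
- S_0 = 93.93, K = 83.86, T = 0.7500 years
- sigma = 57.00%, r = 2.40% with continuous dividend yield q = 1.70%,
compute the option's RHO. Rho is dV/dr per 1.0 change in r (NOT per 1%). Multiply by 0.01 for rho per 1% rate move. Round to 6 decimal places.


Answer: Rho = 30.727434

Derivation:
d1 = 0.4871794656; d2 = -0.0064550145
phi(d1) = 0.3543002898; exp(-qT) = 0.9873309369; exp(-rT) = 0.9821610324
N(d2) = 0.4974248397
Rho = K*T*exp(-rT)*N(d2) = 83.8600 * 0.7500 * 0.9821610324 * 0.4974248397 = 30.727434


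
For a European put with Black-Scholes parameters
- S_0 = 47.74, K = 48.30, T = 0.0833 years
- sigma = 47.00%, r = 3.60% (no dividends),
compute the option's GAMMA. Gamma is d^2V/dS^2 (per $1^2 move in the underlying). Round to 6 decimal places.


d1 = 0.0039612573; d2 = -0.1316889177
phi(d1) = 0.3989391504; exp(-qT) = 1.0000000000; exp(-rT) = 0.9970056919
Gamma = exp(-qT) * phi(d1) / (S * sigma * sqrt(T)) = 1.0000000000 * 0.3989391504 / (47.7400 * 0.4700 * 0.2886173938) = 0.061603

Answer: Gamma = 0.061603


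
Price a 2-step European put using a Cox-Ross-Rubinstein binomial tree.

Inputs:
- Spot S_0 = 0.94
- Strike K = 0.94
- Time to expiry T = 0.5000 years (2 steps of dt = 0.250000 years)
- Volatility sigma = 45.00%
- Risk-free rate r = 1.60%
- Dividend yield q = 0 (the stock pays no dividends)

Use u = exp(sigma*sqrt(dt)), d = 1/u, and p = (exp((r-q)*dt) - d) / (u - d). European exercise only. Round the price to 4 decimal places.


Answer: Price = V(0,0) = 0.1012

Derivation:
dt = T/N = 0.250000
u = exp(sigma*sqrt(dt)) = 1.252323; d = 1/u = 0.798516
p = (exp((r-q)*dt) - d) / (u - d) = 0.452818
Discount per step: exp(-r*dt) = 0.996008
Stock lattice S(k, i) with i counting down-moves:
  k=0: S(0,0) = 0.9400
  k=1: S(1,0) = 1.1772; S(1,1) = 0.7506
  k=2: S(2,0) = 1.4742; S(2,1) = 0.9400; S(2,2) = 0.5994
Terminal payoffs V(N, i) = max(K - S_T, 0):
  V(2,0) = 0.000000; V(2,1) = 0.000000; V(2,2) = 0.340630
Backward induction: V(k, i) = exp(-r*dt) * [p * V(k+1, i) + (1-p) * V(k+1, i+1)].
  V(1,0) = exp(-r*dt) * [p*0.000000 + (1-p)*0.000000] = 0.000000
  V(1,1) = exp(-r*dt) * [p*0.000000 + (1-p)*0.340630] = 0.185642
  V(0,0) = exp(-r*dt) * [p*0.000000 + (1-p)*0.185642] = 0.101175


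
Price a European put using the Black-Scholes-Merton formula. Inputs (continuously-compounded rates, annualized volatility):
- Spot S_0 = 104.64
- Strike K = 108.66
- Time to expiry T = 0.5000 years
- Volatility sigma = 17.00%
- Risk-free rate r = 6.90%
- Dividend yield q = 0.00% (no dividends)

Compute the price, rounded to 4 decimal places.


d1 = (ln(S/K) + (r - q + 0.5*sigma^2) * T) / (sigma * sqrt(T)) = 0.03350144
d2 = d1 - sigma * sqrt(T) = -0.08670671
exp(-rT) = 0.96608834; exp(-qT) = 1.00000000
P = K * exp(-rT) * N(-d2) - S_0 * exp(-qT) * N(-d1)
N(-d1) = 0.48663736; N(-d2) = 0.53454768
P = 108.6600 * 0.96608834 * 0.53454768 - 104.6400 * 1.00000000 * 0.48663736 = 5.1925

Answer: Price = 5.1925


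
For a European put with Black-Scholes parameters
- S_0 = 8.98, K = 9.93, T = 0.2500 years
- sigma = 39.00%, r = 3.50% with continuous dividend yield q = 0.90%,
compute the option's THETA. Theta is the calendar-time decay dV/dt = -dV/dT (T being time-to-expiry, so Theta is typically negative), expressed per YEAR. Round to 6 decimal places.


Answer: Theta = -1.099216

Derivation:
d1 = -0.3848620295; d2 = -0.5798620295
phi(d1) = 0.3704644004; exp(-qT) = 0.9977525294; exp(-rT) = 0.9912881698
Theta = -S*exp(-qT)*phi(d1)*sigma/(2*sqrt(T)) + r*K*exp(-rT)*N(-d2) - q*S*exp(-qT)*N(-d1)
N(-d1) = 0.6498301804; N(-d2) = 0.7189961683; sqrt(T) = 0.5000000000
Term 1 = -8.9800 * 0.9977525294 * 0.3704644004 * 0.3900 / (2 * 0.5000000000) = -1.2945244639
Term 2 = 0.0350 * 9.9300 * 0.9912881698 * 0.7189961683 = 0.2477101441
Term 3 = -0.0090 * 8.9800 * 0.9977525294 * 0.6498301804 = -0.0524012397
Theta = -1.2945244639 + (0.2477101441) + (-0.0524012397) = -1.099216


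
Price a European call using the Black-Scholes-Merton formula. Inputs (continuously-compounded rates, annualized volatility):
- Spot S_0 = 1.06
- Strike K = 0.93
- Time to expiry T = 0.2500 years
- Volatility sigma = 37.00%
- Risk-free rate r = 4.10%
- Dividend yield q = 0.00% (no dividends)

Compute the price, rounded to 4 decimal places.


Answer: Price = 0.1629

Derivation:
d1 = (ln(S/K) + (r - q + 0.5*sigma^2) * T) / (sigma * sqrt(T)) = 0.85514649
d2 = d1 - sigma * sqrt(T) = 0.67014649
exp(-rT) = 0.98980235; exp(-qT) = 1.00000000
C = S_0 * exp(-qT) * N(d1) - K * exp(-rT) * N(d2)
N(d1) = 0.80376497; N(d2) = 0.74861779
C = 1.0600 * 1.00000000 * 0.80376497 - 0.9300 * 0.98980235 * 0.74861779 = 0.1629


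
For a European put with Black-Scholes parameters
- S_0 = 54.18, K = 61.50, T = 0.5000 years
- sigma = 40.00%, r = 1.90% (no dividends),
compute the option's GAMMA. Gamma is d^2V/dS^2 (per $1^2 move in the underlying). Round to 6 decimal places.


d1 = -0.2730328014; d2 = -0.5558755139
phi(d1) = 0.3843460392; exp(-qT) = 1.0000000000; exp(-rT) = 0.9905449824
Gamma = exp(-qT) * phi(d1) / (S * sigma * sqrt(T)) = 1.0000000000 * 0.3843460392 / (54.1800 * 0.4000 * 0.7071067812) = 0.025081

Answer: Gamma = 0.025081


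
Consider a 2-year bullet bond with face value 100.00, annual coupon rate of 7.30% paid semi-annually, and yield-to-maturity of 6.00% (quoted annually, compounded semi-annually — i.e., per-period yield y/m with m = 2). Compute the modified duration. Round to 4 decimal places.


Answer: Modified duration = 1.8429

Derivation:
Coupon per period c = face * coupon_rate / m = 3.650000
Periods per year m = 2; per-period yield y/m = 0.030000
Number of cashflows N = 4
Cashflows (t years, CF_t, discount factor 1/(1+y/m)^(m*t), PV):
  t = 0.5000: CF_t = 3.650000, DF = 0.970874, PV = 3.543689
  t = 1.0000: CF_t = 3.650000, DF = 0.942596, PV = 3.440475
  t = 1.5000: CF_t = 3.650000, DF = 0.915142, PV = 3.340267
  t = 2.0000: CF_t = 103.650000, DF = 0.888487, PV = 92.091683
Price P = sum_t PV_t = 102.416114
First compute Macaulay numerator sum_t t * PV_t:
  t * PV_t at t = 0.5000: 1.771845
  t * PV_t at t = 1.0000: 3.440475
  t * PV_t at t = 1.5000: 5.010401
  t * PV_t at t = 2.0000: 184.183365
Macaulay duration D = 194.406085 / 102.416114 = 1.898198
Modified duration = D / (1 + y/m) = 1.898198 / (1 + 0.030000) = 1.842911


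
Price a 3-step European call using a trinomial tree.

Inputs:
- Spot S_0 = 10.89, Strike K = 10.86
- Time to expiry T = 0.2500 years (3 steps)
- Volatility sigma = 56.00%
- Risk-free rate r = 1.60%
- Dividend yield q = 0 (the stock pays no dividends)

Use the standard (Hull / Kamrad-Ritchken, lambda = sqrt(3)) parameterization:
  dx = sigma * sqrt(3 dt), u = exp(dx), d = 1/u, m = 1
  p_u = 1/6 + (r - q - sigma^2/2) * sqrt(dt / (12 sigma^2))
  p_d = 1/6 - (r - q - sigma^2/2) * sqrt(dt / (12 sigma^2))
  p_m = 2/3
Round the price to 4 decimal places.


Answer: Price = V(0,0) = 1.1324

Derivation:
dt = T/N = 0.083333; dx = sigma*sqrt(3*dt) = 0.280000
u = exp(dx) = 1.323130; d = 1/u = 0.755784
p_u = 0.145714, p_m = 0.666667, p_d = 0.187619
Discount per step: exp(-r*dt) = 0.998668
Stock lattice S(k, j) with j the centered position index:
  k=0: S(0,+0) = 10.8900
  k=1: S(1,-1) = 8.2305; S(1,+0) = 10.8900; S(1,+1) = 14.4089
  k=2: S(2,-2) = 6.2205; S(2,-1) = 8.2305; S(2,+0) = 10.8900; S(2,+1) = 14.4089; S(2,+2) = 19.0648
  k=3: S(3,-3) = 4.7013; S(3,-2) = 6.2205; S(3,-1) = 8.2305; S(3,+0) = 10.8900; S(3,+1) = 14.4089; S(3,+2) = 19.0648; S(3,+3) = 25.2252
Terminal payoffs V(N, j) = max(S_T - K, 0):
  V(3,-3) = 0.000000; V(3,-2) = 0.000000; V(3,-1) = 0.000000; V(3,+0) = 0.030000; V(3,+1) = 3.548884; V(3,+2) = 8.204824; V(3,+3) = 14.365236
Backward induction: V(k, j) = exp(-r*dt) * [p_u * V(k+1, j+1) + p_m * V(k+1, j) + p_d * V(k+1, j-1)]
  V(2,-2) = exp(-r*dt) * [p_u*0.000000 + p_m*0.000000 + p_d*0.000000] = 0.000000
  V(2,-1) = exp(-r*dt) * [p_u*0.030000 + p_m*0.000000 + p_d*0.000000] = 0.004366
  V(2,+0) = exp(-r*dt) * [p_u*3.548884 + p_m*0.030000 + p_d*0.000000] = 0.536407
  V(2,+1) = exp(-r*dt) * [p_u*8.204824 + p_m*3.548884 + p_d*0.030000] = 3.562358
  V(2,+2) = exp(-r*dt) * [p_u*14.365236 + p_m*8.204824 + p_d*3.548884] = 8.217976
  V(1,-1) = exp(-r*dt) * [p_u*0.536407 + p_m*0.004366 + p_d*0.000000] = 0.080965
  V(1,+0) = exp(-r*dt) * [p_u*3.562358 + p_m*0.536407 + p_d*0.004366] = 0.876341
  V(1,+1) = exp(-r*dt) * [p_u*8.217976 + p_m*3.562358 + p_d*0.536407] = 3.668128
  V(0,+0) = exp(-r*dt) * [p_u*3.668128 + p_m*0.876341 + p_d*0.080965] = 1.132406


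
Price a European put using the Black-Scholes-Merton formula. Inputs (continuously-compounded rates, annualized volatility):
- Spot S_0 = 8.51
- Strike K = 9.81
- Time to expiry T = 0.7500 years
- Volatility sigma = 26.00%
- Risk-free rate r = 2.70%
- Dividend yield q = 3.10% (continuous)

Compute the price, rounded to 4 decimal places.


Answer: Price = 1.6134

Derivation:
d1 = (ln(S/K) + (r - q + 0.5*sigma^2) * T) / (sigma * sqrt(T)) = -0.53209636
d2 = d1 - sigma * sqrt(T) = -0.75726297
exp(-rT) = 0.97995365; exp(-qT) = 0.97701820
P = K * exp(-rT) * N(-d2) - S_0 * exp(-qT) * N(-d1)
N(-d1) = 0.70267037; N(-d2) = 0.77555383
P = 9.8100 * 0.97995365 * 0.77555383 - 8.5100 * 0.97701820 * 0.70267037 = 1.6134


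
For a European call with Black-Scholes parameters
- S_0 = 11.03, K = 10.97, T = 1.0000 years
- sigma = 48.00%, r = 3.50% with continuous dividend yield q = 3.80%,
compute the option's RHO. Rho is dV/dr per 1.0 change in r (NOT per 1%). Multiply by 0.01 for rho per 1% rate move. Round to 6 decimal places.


d1 = 0.2451136645; d2 = -0.2348863355
phi(d1) = 0.3871361312; exp(-qT) = 0.9627129409; exp(-rT) = 0.9656054163
N(d2) = 0.4071484778
Rho = K*T*exp(-rT)*N(d2) = 10.9700 * 1.0000 * 0.9656054163 * 0.4071484778 = 4.312798

Answer: Rho = 4.312798


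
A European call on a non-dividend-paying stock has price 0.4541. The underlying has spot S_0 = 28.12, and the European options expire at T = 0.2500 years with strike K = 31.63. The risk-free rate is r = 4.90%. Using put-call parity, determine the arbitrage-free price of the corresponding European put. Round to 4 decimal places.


Answer: Put price = 3.5790

Derivation:
Put-call parity: C - P = S_0 * exp(-qT) - K * exp(-rT).
S_0 * exp(-qT) = 28.1200 * 1.00000000 = 28.12000000
K * exp(-rT) = 31.6300 * 0.98782473 = 31.24489608
P = C - S*exp(-qT) + K*exp(-rT)
P = 0.4541 - 28.12000000 + 31.24489608 = 3.5790


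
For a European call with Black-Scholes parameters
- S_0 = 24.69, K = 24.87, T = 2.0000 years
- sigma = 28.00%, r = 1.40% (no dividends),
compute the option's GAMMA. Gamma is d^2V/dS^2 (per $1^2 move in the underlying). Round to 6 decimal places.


Answer: Gamma = 0.039546

Derivation:
d1 = 0.2503563217; d2 = -0.1456234758
phi(d1) = 0.3866336492; exp(-qT) = 1.0000000000; exp(-rT) = 0.9723883668
Gamma = exp(-qT) * phi(d1) / (S * sigma * sqrt(T)) = 1.0000000000 * 0.3866336492 / (24.6900 * 0.2800 * 1.4142135624) = 0.039546


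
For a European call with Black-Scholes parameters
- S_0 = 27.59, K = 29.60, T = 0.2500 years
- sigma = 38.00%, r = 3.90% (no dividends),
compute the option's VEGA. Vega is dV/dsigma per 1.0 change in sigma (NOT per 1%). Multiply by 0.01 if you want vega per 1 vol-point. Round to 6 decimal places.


d1 = -0.2237945953; d2 = -0.4137945953
phi(d1) = 0.3890760148; exp(-qT) = 1.0000000000; exp(-rT) = 0.9902973771
Vega = S * exp(-qT) * phi(d1) * sqrt(T) = 27.5900 * 1.0000000000 * 0.3890760148 * 0.5000000000 = 5.367304

Answer: Vega = 5.367304


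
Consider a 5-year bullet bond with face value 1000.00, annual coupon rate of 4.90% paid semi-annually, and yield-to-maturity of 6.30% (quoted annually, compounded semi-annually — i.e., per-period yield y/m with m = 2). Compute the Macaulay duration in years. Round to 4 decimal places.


Coupon per period c = face * coupon_rate / m = 24.500000
Periods per year m = 2; per-period yield y/m = 0.031500
Number of cashflows N = 10
Cashflows (t years, CF_t, discount factor 1/(1+y/m)^(m*t), PV):
  t = 0.5000: CF_t = 24.500000, DF = 0.969462, PV = 23.751818
  t = 1.0000: CF_t = 24.500000, DF = 0.939856, PV = 23.026484
  t = 1.5000: CF_t = 24.500000, DF = 0.911155, PV = 22.323300
  t = 2.0000: CF_t = 24.500000, DF = 0.883330, PV = 21.641590
  t = 2.5000: CF_t = 24.500000, DF = 0.856355, PV = 20.980698
  t = 3.0000: CF_t = 24.500000, DF = 0.830204, PV = 20.339988
  t = 3.5000: CF_t = 24.500000, DF = 0.804851, PV = 19.718844
  t = 4.0000: CF_t = 24.500000, DF = 0.780272, PV = 19.116669
  t = 4.5000: CF_t = 24.500000, DF = 0.756444, PV = 18.532883
  t = 5.0000: CF_t = 1024.500000, DF = 0.733344, PV = 751.310814
Price P = sum_t PV_t = 940.743086
Macaulay numerator sum_t t * PV_t:
  t * PV_t at t = 0.5000: 11.875909
  t * PV_t at t = 1.0000: 23.026484
  t * PV_t at t = 1.5000: 33.484949
  t * PV_t at t = 2.0000: 43.283179
  t * PV_t at t = 2.5000: 52.451744
  t * PV_t at t = 3.0000: 61.019964
  t * PV_t at t = 3.5000: 69.015955
  t * PV_t at t = 4.0000: 76.466677
  t * PV_t at t = 4.5000: 83.397975
  t * PV_t at t = 5.0000: 3756.554068
Macaulay duration D = (sum_t t * PV_t) / P = 4210.576903 / 940.743086 = 4.475799

Answer: Macaulay duration = 4.4758 years


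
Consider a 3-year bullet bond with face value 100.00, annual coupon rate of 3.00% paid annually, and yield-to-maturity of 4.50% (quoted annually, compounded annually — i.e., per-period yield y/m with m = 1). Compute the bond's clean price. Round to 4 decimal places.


Coupon per period c = face * coupon_rate / m = 3.000000
Periods per year m = 1; per-period yield y/m = 0.045000
Number of cashflows N = 3
Cashflows (t years, CF_t, discount factor 1/(1+y/m)^(m*t), PV):
  t = 1.0000: CF_t = 3.000000, DF = 0.956938, PV = 2.870813
  t = 2.0000: CF_t = 3.000000, DF = 0.915730, PV = 2.747190
  t = 3.0000: CF_t = 103.000000, DF = 0.876297, PV = 90.258550
Price P = sum_t PV_t = 95.876553

Answer: Price = 95.8766


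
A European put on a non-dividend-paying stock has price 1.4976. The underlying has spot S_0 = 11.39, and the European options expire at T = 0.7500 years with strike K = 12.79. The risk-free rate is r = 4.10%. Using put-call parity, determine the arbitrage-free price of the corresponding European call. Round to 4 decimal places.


Put-call parity: C - P = S_0 * exp(-qT) - K * exp(-rT).
S_0 * exp(-qT) = 11.3900 * 1.00000000 = 11.39000000
K * exp(-rT) = 12.7900 * 0.96971797 = 12.40269287
C = P + S*exp(-qT) - K*exp(-rT)
C = 1.4976 + 11.39000000 - 12.40269287 = 0.4849

Answer: Call price = 0.4849


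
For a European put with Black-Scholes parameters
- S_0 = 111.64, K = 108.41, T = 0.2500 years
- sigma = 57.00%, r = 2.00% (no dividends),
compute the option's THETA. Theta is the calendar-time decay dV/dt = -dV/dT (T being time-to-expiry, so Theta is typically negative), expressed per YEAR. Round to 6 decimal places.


Answer: Theta = -23.425686

Derivation:
d1 = 0.2630581509; d2 = -0.0219418491
phi(d1) = 0.3853750247; exp(-qT) = 1.0000000000; exp(-rT) = 0.9950124792
Theta = -S*exp(-qT)*phi(d1)*sigma/(2*sqrt(T)) + r*K*exp(-rT)*N(-d2) - q*S*exp(-qT)*N(-d1)
N(-d1) = 0.3962528795; N(-d2) = 0.5087528290; sqrt(T) = 0.5000000000
Term 1 = -111.6400 * 1.0000000000 * 0.3853750247 * 0.5700 / (2 * 0.5000000000) = -24.5232626218
Term 2 = 0.0200 * 108.4100 * 0.9950124792 * 0.5087528290 = 1.0975762599
Term 3 = 0 (no dividend yield, q = 0)
Theta = -24.5232626218 + (1.0975762599) + (0.0000000000) = -23.425686


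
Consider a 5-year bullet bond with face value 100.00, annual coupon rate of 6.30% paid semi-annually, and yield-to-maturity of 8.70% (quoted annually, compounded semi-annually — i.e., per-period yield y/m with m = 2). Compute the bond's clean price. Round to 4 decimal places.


Answer: Price = 90.4343

Derivation:
Coupon per period c = face * coupon_rate / m = 3.150000
Periods per year m = 2; per-period yield y/m = 0.043500
Number of cashflows N = 10
Cashflows (t years, CF_t, discount factor 1/(1+y/m)^(m*t), PV):
  t = 0.5000: CF_t = 3.150000, DF = 0.958313, PV = 3.018687
  t = 1.0000: CF_t = 3.150000, DF = 0.918365, PV = 2.892848
  t = 1.5000: CF_t = 3.150000, DF = 0.880081, PV = 2.772255
  t = 2.0000: CF_t = 3.150000, DF = 0.843393, PV = 2.656689
  t = 2.5000: CF_t = 3.150000, DF = 0.808235, PV = 2.545941
  t = 3.0000: CF_t = 3.150000, DF = 0.774543, PV = 2.439809
  t = 3.5000: CF_t = 3.150000, DF = 0.742254, PV = 2.338102
  t = 4.0000: CF_t = 3.150000, DF = 0.711312, PV = 2.240634
  t = 4.5000: CF_t = 3.150000, DF = 0.681660, PV = 2.147230
  t = 5.0000: CF_t = 103.150000, DF = 0.653244, PV = 67.382124
Price P = sum_t PV_t = 90.434319


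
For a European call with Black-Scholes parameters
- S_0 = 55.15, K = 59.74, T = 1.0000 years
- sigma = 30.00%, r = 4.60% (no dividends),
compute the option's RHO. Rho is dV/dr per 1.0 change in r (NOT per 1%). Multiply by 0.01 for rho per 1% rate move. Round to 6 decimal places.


Answer: Rho = 22.605869

Derivation:
d1 = 0.0368497764; d2 = -0.2631502236
phi(d1) = 0.3986715093; exp(-qT) = 1.0000000000; exp(-rT) = 0.9550419622
N(d2) = 0.3962173974
Rho = K*T*exp(-rT)*N(d2) = 59.7400 * 1.0000 * 0.9550419622 * 0.3962173974 = 22.605869


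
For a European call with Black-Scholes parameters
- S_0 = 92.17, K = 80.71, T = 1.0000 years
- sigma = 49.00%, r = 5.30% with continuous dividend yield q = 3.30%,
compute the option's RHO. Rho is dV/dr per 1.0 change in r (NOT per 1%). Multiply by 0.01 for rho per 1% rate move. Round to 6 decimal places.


Answer: Rho = 40.309592

Derivation:
d1 = 0.5567800299; d2 = 0.0667800299
phi(d1) = 0.3416595403; exp(-qT) = 0.9675385596; exp(-rT) = 0.9483800125
N(d2) = 0.5266215891
Rho = K*T*exp(-rT)*N(d2) = 80.7100 * 1.0000 * 0.9483800125 * 0.5266215891 = 40.309592


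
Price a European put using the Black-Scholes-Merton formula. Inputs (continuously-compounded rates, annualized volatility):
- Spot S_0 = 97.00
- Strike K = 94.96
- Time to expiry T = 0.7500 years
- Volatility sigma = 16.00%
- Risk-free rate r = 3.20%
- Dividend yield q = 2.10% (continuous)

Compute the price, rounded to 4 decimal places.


Answer: Price = 3.9265

Derivation:
d1 = (ln(S/K) + (r - q + 0.5*sigma^2) * T) / (sigma * sqrt(T)) = 0.28221768
d2 = d1 - sigma * sqrt(T) = 0.14365361
exp(-rT) = 0.97628571; exp(-qT) = 0.98437338
P = K * exp(-rT) * N(-d2) - S_0 * exp(-qT) * N(-d1)
N(-d1) = 0.38888830; N(-d2) = 0.44288700
P = 94.9600 * 0.97628571 * 0.44288700 - 97.0000 * 0.98437338 * 0.38888830 = 3.9265


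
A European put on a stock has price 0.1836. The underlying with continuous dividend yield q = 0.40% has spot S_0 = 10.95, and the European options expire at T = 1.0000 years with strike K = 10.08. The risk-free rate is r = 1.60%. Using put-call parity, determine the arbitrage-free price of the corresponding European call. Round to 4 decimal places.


Put-call parity: C - P = S_0 * exp(-qT) - K * exp(-rT).
S_0 * exp(-qT) = 10.9500 * 0.99600799 = 10.90628748
K * exp(-rT) = 10.0800 * 0.98412732 = 9.92000339
C = P + S*exp(-qT) - K*exp(-rT)
C = 0.1836 + 10.90628748 - 9.92000339 = 1.1699

Answer: Call price = 1.1699


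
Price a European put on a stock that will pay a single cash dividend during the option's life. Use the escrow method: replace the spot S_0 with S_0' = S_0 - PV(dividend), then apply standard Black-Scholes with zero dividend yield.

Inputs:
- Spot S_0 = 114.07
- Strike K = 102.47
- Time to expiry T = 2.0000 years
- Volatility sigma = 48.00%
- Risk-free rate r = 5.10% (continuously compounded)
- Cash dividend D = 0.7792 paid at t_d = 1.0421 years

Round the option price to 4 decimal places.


PV(D) = D * exp(-r * t_d) = 0.7792 * 0.94824052 = 0.73886901
S_0' = S_0 - PV(D) = 114.0700 - 0.73886901 = 113.33113099
d1 = (ln(S_0'/K) + (r + sigma^2/2)*T) / (sigma*sqrt(T)) = 0.63808111
d2 = d1 - sigma*sqrt(T) = -0.04074140
exp(-rT) = 0.90302955
N(-d1) = 0.26171044; N(-d2) = 0.51624897
P = K * exp(-rT) * N(-d2) - S_0' * N(-d1) = 102.4700 * 0.90302955 * 0.51624897 - 113.33113099 * 0.26171044 = 18.1104

Answer: Price = 18.1104


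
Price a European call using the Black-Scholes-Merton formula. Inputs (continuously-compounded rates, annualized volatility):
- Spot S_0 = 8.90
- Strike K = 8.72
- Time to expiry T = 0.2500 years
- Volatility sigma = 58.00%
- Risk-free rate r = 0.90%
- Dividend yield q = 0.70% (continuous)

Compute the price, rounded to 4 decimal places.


d1 = (ln(S/K) + (r - q + 0.5*sigma^2) * T) / (sigma * sqrt(T)) = 0.21717944
d2 = d1 - sigma * sqrt(T) = -0.07282056
exp(-rT) = 0.99775253; exp(-qT) = 0.99825153
C = S_0 * exp(-qT) * N(d1) - K * exp(-rT) * N(d2)
N(d1) = 0.58596575; N(d2) = 0.47097446
C = 8.9000 * 0.99825153 * 0.58596575 - 8.7200 * 0.99775253 * 0.47097446 = 1.1083

Answer: Price = 1.1083
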